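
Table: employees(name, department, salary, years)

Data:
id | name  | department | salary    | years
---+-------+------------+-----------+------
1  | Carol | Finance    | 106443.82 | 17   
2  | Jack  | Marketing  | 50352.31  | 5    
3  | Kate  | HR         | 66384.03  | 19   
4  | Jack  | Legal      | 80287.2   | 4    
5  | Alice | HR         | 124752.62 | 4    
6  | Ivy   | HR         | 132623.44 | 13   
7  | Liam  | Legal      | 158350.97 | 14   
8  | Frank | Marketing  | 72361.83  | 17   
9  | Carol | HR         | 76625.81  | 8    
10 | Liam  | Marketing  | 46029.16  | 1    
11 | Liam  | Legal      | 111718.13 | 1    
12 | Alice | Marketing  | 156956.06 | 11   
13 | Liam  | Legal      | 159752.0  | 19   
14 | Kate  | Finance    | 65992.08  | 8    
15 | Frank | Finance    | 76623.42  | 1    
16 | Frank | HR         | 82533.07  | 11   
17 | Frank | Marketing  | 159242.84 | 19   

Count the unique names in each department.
SELECT department, COUNT(DISTINCT name)
FROM employees
GROUP BY department

Result:
  Finance: 3 distinct
  HR: 5 distinct
  Legal: 2 distinct
  Marketing: 4 distinct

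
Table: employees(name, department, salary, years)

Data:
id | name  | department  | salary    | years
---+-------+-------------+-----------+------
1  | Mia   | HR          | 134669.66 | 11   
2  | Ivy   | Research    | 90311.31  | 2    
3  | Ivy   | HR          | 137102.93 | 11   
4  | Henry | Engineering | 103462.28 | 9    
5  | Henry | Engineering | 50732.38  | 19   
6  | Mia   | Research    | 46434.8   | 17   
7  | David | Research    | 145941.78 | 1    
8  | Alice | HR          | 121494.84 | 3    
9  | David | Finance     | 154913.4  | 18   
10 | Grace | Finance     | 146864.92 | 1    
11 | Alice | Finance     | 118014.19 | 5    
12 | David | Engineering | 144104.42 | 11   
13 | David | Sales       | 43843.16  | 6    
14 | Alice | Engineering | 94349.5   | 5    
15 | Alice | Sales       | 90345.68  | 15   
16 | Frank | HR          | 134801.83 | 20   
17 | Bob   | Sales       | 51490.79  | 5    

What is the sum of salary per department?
SELECT department, SUM(salary) as result
FROM employees
GROUP BY department

Result:
  Engineering: 392648.58
  Finance: 419792.51
  HR: 528069.26
  Research: 282687.89
  Sales: 185679.63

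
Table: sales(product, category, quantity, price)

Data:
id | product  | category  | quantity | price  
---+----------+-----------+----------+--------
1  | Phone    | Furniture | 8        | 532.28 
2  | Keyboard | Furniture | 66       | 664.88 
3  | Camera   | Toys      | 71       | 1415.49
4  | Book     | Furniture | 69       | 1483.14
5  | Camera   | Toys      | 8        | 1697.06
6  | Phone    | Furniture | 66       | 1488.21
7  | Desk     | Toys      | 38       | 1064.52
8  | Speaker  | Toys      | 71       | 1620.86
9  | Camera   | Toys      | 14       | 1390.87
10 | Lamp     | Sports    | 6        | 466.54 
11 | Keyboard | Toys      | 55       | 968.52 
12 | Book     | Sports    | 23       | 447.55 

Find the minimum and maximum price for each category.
SELECT category, MIN(price), MAX(price)
FROM sales
GROUP BY category

Result:
  Furniture: min=532.28, max=1488.21
  Sports: min=447.55, max=466.54
  Toys: min=968.52, max=1697.06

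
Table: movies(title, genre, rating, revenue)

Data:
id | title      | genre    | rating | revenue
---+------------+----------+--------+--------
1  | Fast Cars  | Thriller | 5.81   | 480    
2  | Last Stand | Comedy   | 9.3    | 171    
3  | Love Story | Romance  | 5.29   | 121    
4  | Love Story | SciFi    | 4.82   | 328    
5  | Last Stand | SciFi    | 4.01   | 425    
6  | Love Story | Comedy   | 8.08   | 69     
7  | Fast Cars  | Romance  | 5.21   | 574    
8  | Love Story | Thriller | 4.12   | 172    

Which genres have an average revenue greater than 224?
SELECT genre, AVG(revenue)
FROM movies
GROUP BY genre
HAVING AVG(revenue) > 224

Result:
  Romance: avg=347.50
  SciFi: avg=376.50
  Thriller: avg=326.00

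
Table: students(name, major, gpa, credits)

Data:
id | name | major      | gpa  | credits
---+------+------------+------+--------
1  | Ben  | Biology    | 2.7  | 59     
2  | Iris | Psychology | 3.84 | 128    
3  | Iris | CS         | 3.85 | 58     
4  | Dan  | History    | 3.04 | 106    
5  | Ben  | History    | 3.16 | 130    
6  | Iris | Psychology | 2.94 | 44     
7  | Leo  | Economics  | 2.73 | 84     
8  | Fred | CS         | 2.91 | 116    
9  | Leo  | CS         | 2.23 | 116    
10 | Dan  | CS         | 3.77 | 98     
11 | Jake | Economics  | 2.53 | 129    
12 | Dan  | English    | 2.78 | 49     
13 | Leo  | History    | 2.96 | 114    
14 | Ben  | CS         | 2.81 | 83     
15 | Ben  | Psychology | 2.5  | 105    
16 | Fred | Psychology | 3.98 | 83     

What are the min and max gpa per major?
SELECT major, MIN(gpa), MAX(gpa)
FROM students
GROUP BY major

Result:
  Biology: min=2.70, max=2.70
  CS: min=2.23, max=3.85
  Economics: min=2.53, max=2.73
  English: min=2.78, max=2.78
  History: min=2.96, max=3.16
  Psychology: min=2.50, max=3.98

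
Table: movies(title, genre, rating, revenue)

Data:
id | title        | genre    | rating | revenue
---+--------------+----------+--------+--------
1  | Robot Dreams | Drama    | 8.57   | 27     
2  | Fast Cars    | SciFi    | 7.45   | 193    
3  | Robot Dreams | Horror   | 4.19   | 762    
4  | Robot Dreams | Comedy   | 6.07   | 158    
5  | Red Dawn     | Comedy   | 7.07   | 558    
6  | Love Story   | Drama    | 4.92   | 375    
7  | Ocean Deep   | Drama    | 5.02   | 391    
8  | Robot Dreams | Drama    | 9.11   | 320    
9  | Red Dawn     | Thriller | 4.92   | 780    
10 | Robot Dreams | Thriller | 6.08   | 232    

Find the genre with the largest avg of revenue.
SELECT genre, AVG(revenue) as val
FROM movies
GROUP BY genre
ORDER BY val DESC
LIMIT 1

Result: Horror with avg(revenue) = 762.00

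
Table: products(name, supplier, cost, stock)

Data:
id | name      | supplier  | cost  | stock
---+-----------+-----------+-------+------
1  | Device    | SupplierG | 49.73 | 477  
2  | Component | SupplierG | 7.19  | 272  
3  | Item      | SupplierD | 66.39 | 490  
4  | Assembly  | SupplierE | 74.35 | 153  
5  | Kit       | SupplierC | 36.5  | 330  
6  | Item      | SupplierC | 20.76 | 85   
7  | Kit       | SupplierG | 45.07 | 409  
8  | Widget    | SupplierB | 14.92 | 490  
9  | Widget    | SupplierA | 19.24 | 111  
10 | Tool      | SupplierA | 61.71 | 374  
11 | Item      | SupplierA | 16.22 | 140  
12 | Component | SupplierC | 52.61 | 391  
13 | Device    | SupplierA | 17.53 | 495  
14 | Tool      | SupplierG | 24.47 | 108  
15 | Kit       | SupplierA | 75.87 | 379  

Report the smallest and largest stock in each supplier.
SELECT supplier, MIN(stock), MAX(stock)
FROM products
GROUP BY supplier

Result:
  SupplierA: min=111, max=495
  SupplierB: min=490, max=490
  SupplierC: min=85, max=391
  SupplierD: min=490, max=490
  SupplierE: min=153, max=153
  SupplierG: min=108, max=477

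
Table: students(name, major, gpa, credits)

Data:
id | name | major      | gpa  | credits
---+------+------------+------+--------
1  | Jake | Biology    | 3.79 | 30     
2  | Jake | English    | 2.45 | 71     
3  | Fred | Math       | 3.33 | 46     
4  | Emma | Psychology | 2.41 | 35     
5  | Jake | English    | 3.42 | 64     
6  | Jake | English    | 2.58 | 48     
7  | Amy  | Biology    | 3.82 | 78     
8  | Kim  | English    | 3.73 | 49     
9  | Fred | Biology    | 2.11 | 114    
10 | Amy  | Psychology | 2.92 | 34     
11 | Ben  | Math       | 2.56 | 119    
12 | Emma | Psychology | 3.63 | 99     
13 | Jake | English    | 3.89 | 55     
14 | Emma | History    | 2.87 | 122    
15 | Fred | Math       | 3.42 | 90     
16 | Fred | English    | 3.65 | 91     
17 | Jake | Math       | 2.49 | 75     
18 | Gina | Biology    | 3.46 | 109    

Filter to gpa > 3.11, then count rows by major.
SELECT major, COUNT(*)
FROM students
WHERE gpa > 3.11
GROUP BY major

Note: WHERE filters rows before grouping.

Result:
  Biology: 3
  English: 4
  Math: 2
  Psychology: 1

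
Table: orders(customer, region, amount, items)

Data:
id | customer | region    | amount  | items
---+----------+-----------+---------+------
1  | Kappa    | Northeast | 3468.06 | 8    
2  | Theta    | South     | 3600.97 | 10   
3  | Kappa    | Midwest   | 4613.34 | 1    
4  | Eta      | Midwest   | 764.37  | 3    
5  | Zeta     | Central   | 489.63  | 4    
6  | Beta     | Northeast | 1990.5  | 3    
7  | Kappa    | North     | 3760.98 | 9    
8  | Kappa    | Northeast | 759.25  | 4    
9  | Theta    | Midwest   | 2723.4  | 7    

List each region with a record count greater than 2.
SELECT region, COUNT(*) as cnt
FROM orders
GROUP BY region
HAVING COUNT(*) > 2

Result:
  Midwest: 3
  Northeast: 3

Note: HAVING filters groups after aggregation, WHERE filters rows before.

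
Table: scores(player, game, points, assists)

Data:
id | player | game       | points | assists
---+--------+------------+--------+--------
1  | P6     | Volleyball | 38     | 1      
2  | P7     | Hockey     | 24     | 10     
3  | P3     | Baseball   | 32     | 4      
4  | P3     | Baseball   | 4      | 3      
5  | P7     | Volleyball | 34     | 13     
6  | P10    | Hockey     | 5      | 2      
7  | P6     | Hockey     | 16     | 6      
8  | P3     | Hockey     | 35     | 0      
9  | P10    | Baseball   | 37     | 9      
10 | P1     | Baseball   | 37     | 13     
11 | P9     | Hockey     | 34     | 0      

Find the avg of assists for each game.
SELECT game, AVG(assists) as result
FROM scores
GROUP BY game

Result:
  Baseball: 7.25
  Hockey: 3.60
  Volleyball: 7.00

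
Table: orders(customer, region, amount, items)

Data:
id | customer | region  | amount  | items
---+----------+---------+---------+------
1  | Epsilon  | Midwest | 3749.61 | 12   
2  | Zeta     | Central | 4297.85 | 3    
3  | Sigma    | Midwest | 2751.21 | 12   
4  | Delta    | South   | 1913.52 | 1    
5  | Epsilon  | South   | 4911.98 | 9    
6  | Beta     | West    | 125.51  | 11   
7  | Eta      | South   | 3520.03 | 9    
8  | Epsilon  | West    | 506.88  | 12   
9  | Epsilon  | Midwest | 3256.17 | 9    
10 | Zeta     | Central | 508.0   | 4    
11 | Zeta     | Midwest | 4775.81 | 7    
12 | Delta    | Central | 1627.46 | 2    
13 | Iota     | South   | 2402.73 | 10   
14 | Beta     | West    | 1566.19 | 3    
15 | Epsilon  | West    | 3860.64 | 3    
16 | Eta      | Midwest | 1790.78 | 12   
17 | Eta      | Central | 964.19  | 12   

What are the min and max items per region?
SELECT region, MIN(items), MAX(items)
FROM orders
GROUP BY region

Result:
  Central: min=2, max=12
  Midwest: min=7, max=12
  South: min=1, max=10
  West: min=3, max=12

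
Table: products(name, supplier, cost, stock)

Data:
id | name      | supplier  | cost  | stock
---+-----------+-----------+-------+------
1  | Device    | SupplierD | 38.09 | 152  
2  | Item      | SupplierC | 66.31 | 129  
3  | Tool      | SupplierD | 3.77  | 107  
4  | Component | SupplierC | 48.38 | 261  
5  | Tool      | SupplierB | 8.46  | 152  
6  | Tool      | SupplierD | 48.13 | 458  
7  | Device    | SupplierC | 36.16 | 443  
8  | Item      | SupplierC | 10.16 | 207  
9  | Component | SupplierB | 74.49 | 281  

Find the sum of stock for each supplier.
SELECT supplier, SUM(stock) as result
FROM products
GROUP BY supplier

Result:
  SupplierB: 433
  SupplierC: 1040
  SupplierD: 717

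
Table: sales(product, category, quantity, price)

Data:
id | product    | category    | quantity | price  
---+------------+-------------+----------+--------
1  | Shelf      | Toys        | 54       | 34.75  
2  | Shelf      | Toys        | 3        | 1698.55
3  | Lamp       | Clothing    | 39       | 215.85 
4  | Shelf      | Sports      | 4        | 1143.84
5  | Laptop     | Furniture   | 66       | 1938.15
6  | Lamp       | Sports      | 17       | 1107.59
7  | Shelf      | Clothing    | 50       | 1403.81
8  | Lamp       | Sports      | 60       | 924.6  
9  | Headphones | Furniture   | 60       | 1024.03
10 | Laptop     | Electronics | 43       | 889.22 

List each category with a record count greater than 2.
SELECT category, COUNT(*) as cnt
FROM sales
GROUP BY category
HAVING COUNT(*) > 2

Result:
  Sports: 3

Note: HAVING filters groups after aggregation, WHERE filters rows before.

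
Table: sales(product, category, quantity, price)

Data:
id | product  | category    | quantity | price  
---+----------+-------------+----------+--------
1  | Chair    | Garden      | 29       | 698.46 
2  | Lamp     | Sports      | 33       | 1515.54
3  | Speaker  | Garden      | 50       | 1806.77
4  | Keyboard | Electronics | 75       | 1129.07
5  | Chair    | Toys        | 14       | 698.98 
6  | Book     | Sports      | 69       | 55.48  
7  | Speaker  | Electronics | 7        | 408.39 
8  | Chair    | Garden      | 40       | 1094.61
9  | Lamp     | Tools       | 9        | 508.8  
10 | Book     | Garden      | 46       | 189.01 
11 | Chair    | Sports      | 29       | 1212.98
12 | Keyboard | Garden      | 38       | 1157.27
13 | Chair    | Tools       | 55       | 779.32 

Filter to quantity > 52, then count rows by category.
SELECT category, COUNT(*)
FROM sales
WHERE quantity > 52
GROUP BY category

Note: WHERE filters rows before grouping.

Result:
  Electronics: 1
  Sports: 1
  Tools: 1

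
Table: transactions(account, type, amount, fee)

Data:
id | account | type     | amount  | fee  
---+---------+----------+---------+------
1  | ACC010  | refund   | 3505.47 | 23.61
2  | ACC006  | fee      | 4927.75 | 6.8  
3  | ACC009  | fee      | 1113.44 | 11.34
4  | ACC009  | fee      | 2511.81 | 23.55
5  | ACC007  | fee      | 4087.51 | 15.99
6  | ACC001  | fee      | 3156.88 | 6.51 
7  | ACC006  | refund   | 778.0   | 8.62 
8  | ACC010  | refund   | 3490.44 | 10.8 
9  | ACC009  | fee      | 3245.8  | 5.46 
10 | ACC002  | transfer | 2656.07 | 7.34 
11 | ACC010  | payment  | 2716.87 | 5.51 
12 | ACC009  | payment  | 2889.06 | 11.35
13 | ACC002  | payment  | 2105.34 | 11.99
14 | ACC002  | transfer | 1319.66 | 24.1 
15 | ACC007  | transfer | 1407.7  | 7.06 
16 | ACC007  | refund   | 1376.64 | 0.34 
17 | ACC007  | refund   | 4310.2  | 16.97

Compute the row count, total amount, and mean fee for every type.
SELECT type,
       COUNT(*) as cnt,
       SUM(amount) as total_amount,
       AVG(fee) as avg_fee
FROM transactions
GROUP BY type

Result:
  fee: 6 records, 19043.19 total amount, 11.61 avg fee
  payment: 3 records, 7711.27 total amount, 9.62 avg fee
  refund: 5 records, 13460.75 total amount, 12.07 avg fee
  transfer: 3 records, 5383.43 total amount, 12.83 avg fee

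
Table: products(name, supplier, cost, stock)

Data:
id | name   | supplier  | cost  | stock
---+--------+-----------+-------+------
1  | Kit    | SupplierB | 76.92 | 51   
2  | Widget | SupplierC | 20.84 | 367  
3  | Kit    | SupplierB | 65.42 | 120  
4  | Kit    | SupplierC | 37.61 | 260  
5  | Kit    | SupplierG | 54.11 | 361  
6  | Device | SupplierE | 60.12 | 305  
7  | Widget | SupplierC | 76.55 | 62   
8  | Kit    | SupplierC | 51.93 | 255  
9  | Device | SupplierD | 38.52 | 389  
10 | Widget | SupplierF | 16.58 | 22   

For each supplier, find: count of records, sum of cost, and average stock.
SELECT supplier,
       COUNT(*) as cnt,
       SUM(cost) as total_cost,
       AVG(stock) as avg_stock
FROM products
GROUP BY supplier

Result:
  SupplierB: 2 records, 142.34 total cost, 85.50 avg stock
  SupplierC: 4 records, 186.93 total cost, 236.00 avg stock
  SupplierD: 1 records, 38.52 total cost, 389.00 avg stock
  SupplierE: 1 records, 60.12 total cost, 305.00 avg stock
  SupplierF: 1 records, 16.58 total cost, 22.00 avg stock
  SupplierG: 1 records, 54.11 total cost, 361.00 avg stock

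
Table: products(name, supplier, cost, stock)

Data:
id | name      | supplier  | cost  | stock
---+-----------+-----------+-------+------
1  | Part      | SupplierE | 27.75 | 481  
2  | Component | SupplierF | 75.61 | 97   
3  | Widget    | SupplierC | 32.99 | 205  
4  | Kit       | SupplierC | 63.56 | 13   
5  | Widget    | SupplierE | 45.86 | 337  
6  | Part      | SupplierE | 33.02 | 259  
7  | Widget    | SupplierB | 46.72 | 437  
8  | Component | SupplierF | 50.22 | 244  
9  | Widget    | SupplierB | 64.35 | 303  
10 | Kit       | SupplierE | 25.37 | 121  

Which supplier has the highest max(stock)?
SELECT supplier, MAX(stock) as val
FROM products
GROUP BY supplier
ORDER BY val DESC
LIMIT 1

Result: SupplierE with max(stock) = 481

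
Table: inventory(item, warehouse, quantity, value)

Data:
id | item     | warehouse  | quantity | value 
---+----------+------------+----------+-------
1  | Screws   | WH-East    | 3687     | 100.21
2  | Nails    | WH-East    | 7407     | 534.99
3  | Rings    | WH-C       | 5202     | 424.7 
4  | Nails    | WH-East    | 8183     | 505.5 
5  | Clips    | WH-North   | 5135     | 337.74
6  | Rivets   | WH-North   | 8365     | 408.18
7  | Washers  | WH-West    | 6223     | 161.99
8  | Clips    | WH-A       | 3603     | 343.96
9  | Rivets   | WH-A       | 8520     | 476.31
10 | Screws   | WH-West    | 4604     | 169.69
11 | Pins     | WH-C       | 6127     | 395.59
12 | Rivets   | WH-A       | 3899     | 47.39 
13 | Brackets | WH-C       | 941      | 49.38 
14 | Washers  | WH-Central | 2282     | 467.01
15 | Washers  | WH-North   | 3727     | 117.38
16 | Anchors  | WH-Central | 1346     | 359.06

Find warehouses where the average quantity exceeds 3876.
SELECT warehouse, AVG(quantity)
FROM inventory
GROUP BY warehouse
HAVING AVG(quantity) > 3876

Result:
  WH-A: avg=5340.67
  WH-C: avg=4090.00
  WH-East: avg=6425.67
  WH-North: avg=5742.33
  WH-West: avg=5413.50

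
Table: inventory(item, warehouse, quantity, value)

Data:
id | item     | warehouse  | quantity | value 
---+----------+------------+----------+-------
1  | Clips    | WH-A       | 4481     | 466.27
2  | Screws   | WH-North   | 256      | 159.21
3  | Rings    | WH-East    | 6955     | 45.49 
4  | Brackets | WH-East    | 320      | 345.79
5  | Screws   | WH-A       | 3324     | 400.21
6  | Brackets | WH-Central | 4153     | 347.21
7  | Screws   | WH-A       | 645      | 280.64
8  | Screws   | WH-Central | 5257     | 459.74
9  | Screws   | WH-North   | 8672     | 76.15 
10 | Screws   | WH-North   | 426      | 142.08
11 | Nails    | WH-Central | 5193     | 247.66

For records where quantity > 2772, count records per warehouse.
SELECT warehouse, COUNT(*)
FROM inventory
WHERE quantity > 2772
GROUP BY warehouse

Note: WHERE filters rows before grouping.

Result:
  WH-A: 2
  WH-Central: 3
  WH-East: 1
  WH-North: 1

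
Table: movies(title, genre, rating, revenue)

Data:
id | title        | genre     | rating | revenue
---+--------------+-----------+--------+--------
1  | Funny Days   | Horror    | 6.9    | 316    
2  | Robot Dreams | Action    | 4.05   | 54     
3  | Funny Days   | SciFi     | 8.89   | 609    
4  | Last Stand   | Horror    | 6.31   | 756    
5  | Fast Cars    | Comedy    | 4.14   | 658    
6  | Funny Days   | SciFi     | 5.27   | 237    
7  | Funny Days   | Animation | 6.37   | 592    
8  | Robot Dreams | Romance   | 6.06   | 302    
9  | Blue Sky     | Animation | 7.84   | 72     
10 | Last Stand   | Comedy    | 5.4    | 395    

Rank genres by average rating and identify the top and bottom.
SELECT genre, AVG(rating)
FROM movies
GROUP BY genre
ORDER BY AVG(rating)

All groups:
  Action: 4.05
  Comedy: 4.77
  Romance: 6.06
  Horror: 6.61
  SciFi: 7.08
  Animation: 7.11

Highest: Animation (7.11)
Lowest: Action (4.05)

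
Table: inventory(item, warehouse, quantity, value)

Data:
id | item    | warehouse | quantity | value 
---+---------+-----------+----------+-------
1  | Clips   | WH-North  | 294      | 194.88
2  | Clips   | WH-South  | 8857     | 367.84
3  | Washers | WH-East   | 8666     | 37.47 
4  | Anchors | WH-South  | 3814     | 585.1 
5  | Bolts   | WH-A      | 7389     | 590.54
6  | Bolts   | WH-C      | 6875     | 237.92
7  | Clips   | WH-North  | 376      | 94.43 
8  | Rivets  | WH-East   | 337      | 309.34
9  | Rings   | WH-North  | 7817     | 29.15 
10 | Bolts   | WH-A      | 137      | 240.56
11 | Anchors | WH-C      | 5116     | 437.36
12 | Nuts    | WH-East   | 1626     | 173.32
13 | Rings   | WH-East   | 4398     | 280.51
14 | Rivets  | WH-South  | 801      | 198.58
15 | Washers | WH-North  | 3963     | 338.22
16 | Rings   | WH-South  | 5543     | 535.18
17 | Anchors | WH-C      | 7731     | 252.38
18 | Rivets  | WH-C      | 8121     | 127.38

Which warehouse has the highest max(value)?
SELECT warehouse, MAX(value) as val
FROM inventory
GROUP BY warehouse
ORDER BY val DESC
LIMIT 1

Result: WH-A with max(value) = 590.54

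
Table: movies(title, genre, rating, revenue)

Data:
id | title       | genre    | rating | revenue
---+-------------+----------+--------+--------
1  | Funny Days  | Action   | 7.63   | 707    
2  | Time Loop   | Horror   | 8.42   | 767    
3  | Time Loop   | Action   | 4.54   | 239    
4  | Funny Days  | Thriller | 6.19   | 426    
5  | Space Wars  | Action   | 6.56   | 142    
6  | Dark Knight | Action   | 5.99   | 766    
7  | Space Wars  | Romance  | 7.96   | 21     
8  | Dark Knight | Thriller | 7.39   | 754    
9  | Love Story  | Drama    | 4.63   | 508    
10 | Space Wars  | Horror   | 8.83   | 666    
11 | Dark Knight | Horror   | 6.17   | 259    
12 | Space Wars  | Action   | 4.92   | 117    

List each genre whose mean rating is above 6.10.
SELECT genre, AVG(rating)
FROM movies
GROUP BY genre
HAVING AVG(rating) > 6.10

Result:
  Horror: avg=7.81
  Romance: avg=7.96
  Thriller: avg=6.79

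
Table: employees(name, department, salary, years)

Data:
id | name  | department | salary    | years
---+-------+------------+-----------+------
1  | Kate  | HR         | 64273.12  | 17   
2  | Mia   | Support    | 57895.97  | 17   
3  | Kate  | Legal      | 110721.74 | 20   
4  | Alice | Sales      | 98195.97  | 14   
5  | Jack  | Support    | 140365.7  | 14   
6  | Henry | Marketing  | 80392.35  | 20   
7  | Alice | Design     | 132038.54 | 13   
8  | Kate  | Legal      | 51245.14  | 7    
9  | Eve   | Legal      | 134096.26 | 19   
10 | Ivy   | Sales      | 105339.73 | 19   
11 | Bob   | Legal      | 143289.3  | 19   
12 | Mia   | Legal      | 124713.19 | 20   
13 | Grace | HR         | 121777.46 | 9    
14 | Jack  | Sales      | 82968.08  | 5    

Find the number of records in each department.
SELECT department, COUNT(*) as count
FROM employees
GROUP BY department

Result:
  Design: 1
  HR: 2
  Legal: 5
  Marketing: 1
  Sales: 3
  Support: 2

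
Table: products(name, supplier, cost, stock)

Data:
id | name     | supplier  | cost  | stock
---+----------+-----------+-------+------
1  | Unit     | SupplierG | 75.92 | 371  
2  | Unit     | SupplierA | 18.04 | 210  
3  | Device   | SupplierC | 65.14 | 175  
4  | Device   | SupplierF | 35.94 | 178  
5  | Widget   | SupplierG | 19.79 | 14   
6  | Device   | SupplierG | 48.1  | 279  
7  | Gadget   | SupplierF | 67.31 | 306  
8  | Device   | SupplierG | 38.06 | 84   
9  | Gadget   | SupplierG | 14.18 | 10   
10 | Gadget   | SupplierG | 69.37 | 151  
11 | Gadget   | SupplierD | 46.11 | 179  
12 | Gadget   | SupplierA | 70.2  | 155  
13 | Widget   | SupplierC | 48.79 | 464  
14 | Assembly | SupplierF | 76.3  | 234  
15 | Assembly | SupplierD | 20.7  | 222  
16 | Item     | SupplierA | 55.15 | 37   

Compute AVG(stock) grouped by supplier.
SELECT supplier, AVG(stock) as result
FROM products
GROUP BY supplier

Result:
  SupplierA: 134.00
  SupplierC: 319.50
  SupplierD: 200.50
  SupplierF: 239.33
  SupplierG: 151.50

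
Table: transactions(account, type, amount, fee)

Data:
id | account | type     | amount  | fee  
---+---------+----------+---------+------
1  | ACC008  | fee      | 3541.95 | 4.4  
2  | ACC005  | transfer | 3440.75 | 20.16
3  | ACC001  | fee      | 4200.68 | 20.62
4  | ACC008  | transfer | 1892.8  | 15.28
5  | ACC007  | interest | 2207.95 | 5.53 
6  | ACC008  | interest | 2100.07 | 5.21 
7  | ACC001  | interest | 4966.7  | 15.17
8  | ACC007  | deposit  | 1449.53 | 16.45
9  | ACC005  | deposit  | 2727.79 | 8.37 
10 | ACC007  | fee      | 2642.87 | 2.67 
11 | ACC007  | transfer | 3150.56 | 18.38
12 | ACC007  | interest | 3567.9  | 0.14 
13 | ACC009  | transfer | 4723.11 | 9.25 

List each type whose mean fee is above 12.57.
SELECT type, AVG(fee)
FROM transactions
GROUP BY type
HAVING AVG(fee) > 12.57

Result:
  transfer: avg=15.77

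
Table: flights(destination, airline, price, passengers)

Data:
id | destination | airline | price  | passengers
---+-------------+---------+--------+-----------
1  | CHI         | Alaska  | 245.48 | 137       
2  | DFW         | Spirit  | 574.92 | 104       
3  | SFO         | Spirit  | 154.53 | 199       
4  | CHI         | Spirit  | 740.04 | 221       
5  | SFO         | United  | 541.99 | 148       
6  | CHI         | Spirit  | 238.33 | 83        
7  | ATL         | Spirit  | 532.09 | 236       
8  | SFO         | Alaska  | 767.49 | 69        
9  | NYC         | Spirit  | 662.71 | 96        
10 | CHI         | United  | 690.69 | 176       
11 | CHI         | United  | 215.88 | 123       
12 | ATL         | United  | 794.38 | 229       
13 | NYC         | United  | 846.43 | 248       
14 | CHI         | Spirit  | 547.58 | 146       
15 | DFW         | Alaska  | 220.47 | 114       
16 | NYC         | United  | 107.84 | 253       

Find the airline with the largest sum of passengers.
SELECT airline, SUM(passengers) as val
FROM flights
GROUP BY airline
ORDER BY val DESC
LIMIT 1

Result: United with sum(passengers) = 1177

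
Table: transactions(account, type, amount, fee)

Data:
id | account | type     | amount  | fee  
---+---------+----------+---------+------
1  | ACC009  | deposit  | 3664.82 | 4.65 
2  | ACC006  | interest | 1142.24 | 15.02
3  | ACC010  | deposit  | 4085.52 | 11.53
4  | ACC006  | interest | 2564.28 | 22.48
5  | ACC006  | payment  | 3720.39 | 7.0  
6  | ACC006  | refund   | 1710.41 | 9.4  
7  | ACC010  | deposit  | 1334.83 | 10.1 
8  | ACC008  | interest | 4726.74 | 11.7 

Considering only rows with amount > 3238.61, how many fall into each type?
SELECT type, COUNT(*)
FROM transactions
WHERE amount > 3238.61
GROUP BY type

Note: WHERE filters rows before grouping.

Result:
  deposit: 2
  interest: 1
  payment: 1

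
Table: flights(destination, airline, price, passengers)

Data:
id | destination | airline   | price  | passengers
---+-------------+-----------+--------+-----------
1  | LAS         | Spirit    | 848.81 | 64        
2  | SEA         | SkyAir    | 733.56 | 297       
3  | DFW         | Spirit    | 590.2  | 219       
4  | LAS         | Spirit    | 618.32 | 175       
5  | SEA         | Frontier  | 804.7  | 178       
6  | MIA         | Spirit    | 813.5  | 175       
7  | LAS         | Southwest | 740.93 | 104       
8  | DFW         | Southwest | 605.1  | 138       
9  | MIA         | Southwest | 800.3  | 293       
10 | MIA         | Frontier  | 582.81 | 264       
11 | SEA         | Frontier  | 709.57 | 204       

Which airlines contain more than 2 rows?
SELECT airline, COUNT(*) as cnt
FROM flights
GROUP BY airline
HAVING COUNT(*) > 2

Result:
  Frontier: 3
  Southwest: 3
  Spirit: 4

Note: HAVING filters groups after aggregation, WHERE filters rows before.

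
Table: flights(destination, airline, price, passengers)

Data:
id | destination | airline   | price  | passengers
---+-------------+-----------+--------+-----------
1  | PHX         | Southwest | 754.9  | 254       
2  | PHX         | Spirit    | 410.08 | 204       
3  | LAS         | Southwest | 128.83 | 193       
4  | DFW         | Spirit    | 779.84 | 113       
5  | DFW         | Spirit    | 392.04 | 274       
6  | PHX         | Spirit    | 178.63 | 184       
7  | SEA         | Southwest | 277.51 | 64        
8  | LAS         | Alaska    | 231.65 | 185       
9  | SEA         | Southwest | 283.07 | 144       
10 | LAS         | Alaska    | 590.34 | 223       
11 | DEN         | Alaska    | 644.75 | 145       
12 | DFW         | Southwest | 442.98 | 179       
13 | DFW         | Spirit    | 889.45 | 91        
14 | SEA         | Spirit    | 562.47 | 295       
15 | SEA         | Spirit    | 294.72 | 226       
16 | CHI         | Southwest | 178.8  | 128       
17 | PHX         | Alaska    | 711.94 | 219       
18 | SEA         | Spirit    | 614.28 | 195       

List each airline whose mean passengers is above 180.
SELECT airline, AVG(passengers)
FROM flights
GROUP BY airline
HAVING AVG(passengers) > 180

Result:
  Alaska: avg=193.00
  Spirit: avg=197.75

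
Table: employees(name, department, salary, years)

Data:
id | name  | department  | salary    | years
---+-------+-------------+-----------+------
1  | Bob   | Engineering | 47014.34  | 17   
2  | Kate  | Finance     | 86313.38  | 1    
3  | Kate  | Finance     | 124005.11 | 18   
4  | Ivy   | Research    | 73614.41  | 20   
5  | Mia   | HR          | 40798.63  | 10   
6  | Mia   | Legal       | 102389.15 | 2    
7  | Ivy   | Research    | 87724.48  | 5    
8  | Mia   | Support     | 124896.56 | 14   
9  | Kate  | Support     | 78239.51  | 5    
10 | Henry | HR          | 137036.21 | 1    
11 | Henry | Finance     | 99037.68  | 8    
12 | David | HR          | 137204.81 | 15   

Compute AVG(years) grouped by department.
SELECT department, AVG(years) as result
FROM employees
GROUP BY department

Result:
  Engineering: 17.00
  Finance: 9.00
  HR: 8.67
  Legal: 2.00
  Research: 12.50
  Support: 9.50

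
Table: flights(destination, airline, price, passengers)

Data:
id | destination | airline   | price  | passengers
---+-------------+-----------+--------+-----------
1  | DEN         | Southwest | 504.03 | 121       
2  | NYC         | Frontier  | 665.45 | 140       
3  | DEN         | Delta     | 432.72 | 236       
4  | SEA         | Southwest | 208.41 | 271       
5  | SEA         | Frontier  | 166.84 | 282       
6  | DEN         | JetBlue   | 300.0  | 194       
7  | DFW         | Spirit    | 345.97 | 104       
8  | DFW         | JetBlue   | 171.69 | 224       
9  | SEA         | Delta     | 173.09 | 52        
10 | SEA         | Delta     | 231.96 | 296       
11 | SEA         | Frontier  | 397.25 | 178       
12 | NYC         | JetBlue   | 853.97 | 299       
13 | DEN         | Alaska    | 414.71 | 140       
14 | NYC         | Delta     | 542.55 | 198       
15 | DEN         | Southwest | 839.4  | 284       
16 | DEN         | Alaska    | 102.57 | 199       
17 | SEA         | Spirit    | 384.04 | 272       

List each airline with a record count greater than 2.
SELECT airline, COUNT(*) as cnt
FROM flights
GROUP BY airline
HAVING COUNT(*) > 2

Result:
  Delta: 4
  Frontier: 3
  JetBlue: 3
  Southwest: 3

Note: HAVING filters groups after aggregation, WHERE filters rows before.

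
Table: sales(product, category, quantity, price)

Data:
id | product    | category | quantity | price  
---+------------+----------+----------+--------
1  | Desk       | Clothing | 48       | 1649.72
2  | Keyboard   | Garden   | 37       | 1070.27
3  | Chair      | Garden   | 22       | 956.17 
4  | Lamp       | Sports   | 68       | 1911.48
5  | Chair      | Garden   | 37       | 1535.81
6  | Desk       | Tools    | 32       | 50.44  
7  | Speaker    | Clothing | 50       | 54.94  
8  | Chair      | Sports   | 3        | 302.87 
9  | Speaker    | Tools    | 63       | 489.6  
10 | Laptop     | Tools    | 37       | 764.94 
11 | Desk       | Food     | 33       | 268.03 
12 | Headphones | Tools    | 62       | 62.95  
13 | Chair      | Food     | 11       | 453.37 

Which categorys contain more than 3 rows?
SELECT category, COUNT(*) as cnt
FROM sales
GROUP BY category
HAVING COUNT(*) > 3

Result:
  Tools: 4

Note: HAVING filters groups after aggregation, WHERE filters rows before.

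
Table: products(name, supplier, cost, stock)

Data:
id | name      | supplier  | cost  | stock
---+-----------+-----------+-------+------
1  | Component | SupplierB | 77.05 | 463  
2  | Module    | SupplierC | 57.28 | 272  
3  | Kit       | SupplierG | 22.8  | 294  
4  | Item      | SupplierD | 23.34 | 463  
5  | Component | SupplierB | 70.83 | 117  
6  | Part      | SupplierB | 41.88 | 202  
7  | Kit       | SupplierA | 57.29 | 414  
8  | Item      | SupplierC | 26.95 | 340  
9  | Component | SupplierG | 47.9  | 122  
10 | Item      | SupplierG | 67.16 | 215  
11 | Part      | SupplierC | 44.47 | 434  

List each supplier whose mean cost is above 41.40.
SELECT supplier, AVG(cost)
FROM products
GROUP BY supplier
HAVING AVG(cost) > 41.40

Result:
  SupplierA: avg=57.29
  SupplierB: avg=63.25
  SupplierC: avg=42.90
  SupplierG: avg=45.95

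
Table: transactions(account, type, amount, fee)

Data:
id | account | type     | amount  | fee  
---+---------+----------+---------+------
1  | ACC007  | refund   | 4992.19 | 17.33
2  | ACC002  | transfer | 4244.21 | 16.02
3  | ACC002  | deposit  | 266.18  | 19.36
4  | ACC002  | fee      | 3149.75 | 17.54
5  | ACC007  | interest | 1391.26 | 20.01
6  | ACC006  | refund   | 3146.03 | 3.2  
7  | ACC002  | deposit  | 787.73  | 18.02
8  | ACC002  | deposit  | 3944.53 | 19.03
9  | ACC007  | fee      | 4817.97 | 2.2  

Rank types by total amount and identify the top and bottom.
SELECT type, SUM(amount)
FROM transactions
GROUP BY type
ORDER BY SUM(amount)

All groups:
  interest: 1391.26
  transfer: 4244.21
  deposit: 4998.44
  fee: 7967.72
  refund: 8138.22

Highest: refund (8138.22)
Lowest: interest (1391.26)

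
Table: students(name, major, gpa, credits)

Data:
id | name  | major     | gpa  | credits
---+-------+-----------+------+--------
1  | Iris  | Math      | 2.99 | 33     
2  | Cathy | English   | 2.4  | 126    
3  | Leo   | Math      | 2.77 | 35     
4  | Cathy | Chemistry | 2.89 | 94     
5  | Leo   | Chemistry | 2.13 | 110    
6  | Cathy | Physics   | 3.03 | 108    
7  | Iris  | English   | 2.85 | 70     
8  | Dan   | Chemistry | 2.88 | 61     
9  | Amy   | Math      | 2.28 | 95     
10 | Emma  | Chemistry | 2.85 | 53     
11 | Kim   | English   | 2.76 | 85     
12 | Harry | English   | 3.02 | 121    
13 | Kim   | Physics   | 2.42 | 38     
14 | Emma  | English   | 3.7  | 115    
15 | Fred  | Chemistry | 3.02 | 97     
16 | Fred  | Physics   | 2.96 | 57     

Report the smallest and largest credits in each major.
SELECT major, MIN(credits), MAX(credits)
FROM students
GROUP BY major

Result:
  Chemistry: min=53, max=110
  English: min=70, max=126
  Math: min=33, max=95
  Physics: min=38, max=108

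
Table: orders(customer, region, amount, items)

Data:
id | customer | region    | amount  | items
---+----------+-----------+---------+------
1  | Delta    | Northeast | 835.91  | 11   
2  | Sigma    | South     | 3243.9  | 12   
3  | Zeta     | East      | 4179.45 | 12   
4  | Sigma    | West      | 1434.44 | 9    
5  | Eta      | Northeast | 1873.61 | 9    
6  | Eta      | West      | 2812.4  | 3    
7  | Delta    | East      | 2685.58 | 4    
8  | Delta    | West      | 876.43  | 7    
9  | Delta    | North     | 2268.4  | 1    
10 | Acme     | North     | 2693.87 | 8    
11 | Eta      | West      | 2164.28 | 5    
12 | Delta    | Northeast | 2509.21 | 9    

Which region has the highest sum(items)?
SELECT region, SUM(items) as val
FROM orders
GROUP BY region
ORDER BY val DESC
LIMIT 1

Result: Northeast with sum(items) = 29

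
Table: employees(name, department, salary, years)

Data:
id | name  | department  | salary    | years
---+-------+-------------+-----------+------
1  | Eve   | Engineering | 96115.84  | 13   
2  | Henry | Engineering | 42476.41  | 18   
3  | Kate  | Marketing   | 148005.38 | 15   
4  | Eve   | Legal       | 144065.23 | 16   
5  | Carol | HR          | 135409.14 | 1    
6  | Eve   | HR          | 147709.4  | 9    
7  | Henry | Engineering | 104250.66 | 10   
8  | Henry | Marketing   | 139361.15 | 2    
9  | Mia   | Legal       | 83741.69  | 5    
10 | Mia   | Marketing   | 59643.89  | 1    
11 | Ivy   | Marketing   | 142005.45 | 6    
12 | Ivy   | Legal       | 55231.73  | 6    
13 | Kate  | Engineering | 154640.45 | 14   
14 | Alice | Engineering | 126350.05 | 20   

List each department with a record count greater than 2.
SELECT department, COUNT(*) as cnt
FROM employees
GROUP BY department
HAVING COUNT(*) > 2

Result:
  Engineering: 5
  Legal: 3
  Marketing: 4

Note: HAVING filters groups after aggregation, WHERE filters rows before.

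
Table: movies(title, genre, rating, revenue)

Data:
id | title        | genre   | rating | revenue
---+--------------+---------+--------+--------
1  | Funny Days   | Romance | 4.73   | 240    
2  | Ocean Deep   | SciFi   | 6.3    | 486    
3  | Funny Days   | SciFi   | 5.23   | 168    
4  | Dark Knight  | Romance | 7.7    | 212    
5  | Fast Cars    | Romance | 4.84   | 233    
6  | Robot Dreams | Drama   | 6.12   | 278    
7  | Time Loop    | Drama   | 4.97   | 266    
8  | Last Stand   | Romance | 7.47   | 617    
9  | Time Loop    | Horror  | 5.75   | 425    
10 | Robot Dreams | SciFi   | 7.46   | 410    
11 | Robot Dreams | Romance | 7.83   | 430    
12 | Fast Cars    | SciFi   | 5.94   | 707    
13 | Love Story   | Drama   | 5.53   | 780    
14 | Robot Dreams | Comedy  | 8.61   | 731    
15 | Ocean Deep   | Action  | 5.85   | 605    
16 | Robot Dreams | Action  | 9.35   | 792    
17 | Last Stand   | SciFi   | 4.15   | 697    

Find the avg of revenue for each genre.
SELECT genre, AVG(revenue) as result
FROM movies
GROUP BY genre

Result:
  Action: 698.50
  Comedy: 731.00
  Drama: 441.33
  Horror: 425.00
  Romance: 346.40
  SciFi: 493.60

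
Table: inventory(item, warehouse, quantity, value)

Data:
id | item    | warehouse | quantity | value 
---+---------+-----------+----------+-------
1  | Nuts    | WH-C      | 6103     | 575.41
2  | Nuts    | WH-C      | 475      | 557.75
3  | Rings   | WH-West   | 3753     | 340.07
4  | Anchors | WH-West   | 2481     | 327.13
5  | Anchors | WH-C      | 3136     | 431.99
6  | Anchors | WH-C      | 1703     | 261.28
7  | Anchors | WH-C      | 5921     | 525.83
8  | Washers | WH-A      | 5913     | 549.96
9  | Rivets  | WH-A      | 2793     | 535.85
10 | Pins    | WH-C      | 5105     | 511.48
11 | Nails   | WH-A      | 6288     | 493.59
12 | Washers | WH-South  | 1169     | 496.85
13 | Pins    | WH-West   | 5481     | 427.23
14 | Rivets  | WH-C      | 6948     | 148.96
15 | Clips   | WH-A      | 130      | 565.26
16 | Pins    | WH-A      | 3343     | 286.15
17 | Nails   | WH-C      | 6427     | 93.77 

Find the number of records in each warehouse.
SELECT warehouse, COUNT(*) as count
FROM inventory
GROUP BY warehouse

Result:
  WH-A: 5
  WH-C: 8
  WH-South: 1
  WH-West: 3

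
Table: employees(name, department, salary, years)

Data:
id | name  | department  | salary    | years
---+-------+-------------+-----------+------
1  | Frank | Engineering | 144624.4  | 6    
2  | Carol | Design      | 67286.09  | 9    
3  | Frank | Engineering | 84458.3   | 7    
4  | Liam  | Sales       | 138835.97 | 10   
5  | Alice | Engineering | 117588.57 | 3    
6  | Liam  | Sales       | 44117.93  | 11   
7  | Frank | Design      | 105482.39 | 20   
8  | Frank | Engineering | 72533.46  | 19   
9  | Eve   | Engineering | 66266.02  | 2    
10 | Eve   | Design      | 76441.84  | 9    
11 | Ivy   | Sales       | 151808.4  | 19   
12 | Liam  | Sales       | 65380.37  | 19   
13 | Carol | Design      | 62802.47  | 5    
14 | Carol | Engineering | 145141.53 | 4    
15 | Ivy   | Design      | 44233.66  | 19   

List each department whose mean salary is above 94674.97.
SELECT department, AVG(salary)
FROM employees
GROUP BY department
HAVING AVG(salary) > 94674.97

Result:
  Engineering: avg=105102.05
  Sales: avg=100035.67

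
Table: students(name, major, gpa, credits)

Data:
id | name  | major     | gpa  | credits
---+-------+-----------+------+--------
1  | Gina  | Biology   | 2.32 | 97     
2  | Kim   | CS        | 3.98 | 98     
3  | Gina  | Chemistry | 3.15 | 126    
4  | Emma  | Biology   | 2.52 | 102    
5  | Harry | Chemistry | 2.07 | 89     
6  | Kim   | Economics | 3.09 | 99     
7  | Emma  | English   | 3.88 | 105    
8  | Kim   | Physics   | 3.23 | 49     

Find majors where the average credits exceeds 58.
SELECT major, AVG(credits)
FROM students
GROUP BY major
HAVING AVG(credits) > 58

Result:
  Biology: avg=99.50
  CS: avg=98.00
  Chemistry: avg=107.50
  Economics: avg=99.00
  English: avg=105.00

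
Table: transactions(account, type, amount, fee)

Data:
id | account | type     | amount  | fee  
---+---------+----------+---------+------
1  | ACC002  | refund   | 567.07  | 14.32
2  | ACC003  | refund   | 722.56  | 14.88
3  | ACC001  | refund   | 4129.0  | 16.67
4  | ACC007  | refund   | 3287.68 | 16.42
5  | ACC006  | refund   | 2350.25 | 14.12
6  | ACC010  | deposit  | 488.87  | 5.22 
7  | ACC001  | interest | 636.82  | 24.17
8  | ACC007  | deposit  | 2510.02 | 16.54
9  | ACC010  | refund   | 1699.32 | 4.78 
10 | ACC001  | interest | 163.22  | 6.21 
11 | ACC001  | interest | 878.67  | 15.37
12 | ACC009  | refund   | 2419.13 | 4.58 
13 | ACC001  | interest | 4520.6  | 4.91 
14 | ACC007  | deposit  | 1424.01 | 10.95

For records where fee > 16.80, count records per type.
SELECT type, COUNT(*)
FROM transactions
WHERE fee > 16.80
GROUP BY type

Note: WHERE filters rows before grouping.

Result:
  interest: 1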